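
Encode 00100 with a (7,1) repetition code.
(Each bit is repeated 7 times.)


Each bit -> 7 copies

00000000000000111111100000000000000


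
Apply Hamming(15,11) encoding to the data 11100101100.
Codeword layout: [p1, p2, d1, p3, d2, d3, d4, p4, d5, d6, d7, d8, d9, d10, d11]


Parity bits: p1=1, p2=1, p3=0, p4=1

111011010101100


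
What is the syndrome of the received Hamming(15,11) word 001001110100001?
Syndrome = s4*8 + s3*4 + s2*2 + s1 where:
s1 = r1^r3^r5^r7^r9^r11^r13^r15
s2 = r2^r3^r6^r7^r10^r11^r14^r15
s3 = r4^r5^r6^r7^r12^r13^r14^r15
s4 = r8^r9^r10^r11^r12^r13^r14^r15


s1=1, s2=1, s3=1, s4=1

Syndrome = 15 (error at position 15)


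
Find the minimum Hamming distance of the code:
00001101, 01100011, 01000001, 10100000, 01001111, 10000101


Comparing all pairs, minimum distance: 2
Can detect 1 errors, correct 0 errors

2


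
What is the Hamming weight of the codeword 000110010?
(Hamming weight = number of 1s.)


Counting 1s in 000110010

3


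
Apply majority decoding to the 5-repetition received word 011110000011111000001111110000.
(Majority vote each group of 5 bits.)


Groups: 01111, 00000, 11111, 00000, 11111, 10000
Majority votes: 101010

101010


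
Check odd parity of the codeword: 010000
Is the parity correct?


Number of 1s: 1

Yes, parity is correct (1 ones)


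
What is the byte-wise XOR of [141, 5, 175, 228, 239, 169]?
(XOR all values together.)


XOR chain: 141 ^ 5 ^ 175 ^ 228 ^ 239 ^ 169 = 133

133


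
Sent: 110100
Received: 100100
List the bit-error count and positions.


XOR: 010000

1 error(s) at position(s): 1


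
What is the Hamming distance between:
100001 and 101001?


XOR: 001000
Count of 1s: 1

1


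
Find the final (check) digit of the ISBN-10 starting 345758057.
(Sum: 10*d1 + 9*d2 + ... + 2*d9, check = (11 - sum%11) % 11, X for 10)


Weighted sum: 254
254 mod 11 = 1

Check digit: X


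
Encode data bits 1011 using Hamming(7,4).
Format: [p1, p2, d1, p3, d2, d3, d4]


Parity bits: p1=0, p2=1, p3=0

0110011


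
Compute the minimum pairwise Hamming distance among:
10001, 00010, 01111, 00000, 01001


Comparing all pairs, minimum distance: 1
Can detect 0 errors, correct 0 errors

1


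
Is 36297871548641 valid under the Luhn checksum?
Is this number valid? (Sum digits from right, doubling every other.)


Luhn sum = 71
71 mod 10 = 1

Invalid (Luhn sum mod 10 = 1)


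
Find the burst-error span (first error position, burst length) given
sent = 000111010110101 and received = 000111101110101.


XOR: 000000111000000

Burst at position 6, length 3


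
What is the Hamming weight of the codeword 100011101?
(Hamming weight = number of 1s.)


Counting 1s in 100011101

5


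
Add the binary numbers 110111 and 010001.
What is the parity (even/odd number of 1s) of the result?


110111 = 55
010001 = 17
Sum = 72 = 1001000
1s count = 2

even parity (2 ones in 1001000)


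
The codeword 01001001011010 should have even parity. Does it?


Number of 1s: 6

Yes, parity is correct (6 ones)


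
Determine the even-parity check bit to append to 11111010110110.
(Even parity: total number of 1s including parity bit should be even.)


Number of 1s in data: 10
Parity bit: 0

0


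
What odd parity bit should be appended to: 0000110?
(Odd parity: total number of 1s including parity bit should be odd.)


Number of 1s in data: 2
Parity bit: 1

1


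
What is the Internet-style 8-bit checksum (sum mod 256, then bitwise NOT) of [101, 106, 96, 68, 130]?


Sum = 501 mod 256 = 245
Complement = 10

10


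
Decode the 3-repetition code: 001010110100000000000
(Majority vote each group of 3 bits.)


Groups: 001, 010, 110, 100, 000, 000, 000
Majority votes: 0010000

0010000


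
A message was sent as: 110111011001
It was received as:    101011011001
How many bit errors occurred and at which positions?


XOR: 011100000000

3 error(s) at position(s): 1, 2, 3


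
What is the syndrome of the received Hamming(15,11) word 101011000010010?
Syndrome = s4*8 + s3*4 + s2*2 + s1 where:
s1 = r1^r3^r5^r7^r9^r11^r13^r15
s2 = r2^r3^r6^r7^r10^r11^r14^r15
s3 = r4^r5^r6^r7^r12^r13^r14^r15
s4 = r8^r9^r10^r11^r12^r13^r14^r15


s1=0, s2=0, s3=1, s4=0

Syndrome = 4 (error at position 4)


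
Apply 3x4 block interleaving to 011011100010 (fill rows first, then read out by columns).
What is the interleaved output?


Matrix:
  0110
  1110
  0010
Read columns: 010110111000

010110111000


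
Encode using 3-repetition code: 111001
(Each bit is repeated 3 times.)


Each bit -> 3 copies

111111111000000111


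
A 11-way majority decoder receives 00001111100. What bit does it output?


Ones: 5 out of 11
Threshold: 6

0 (5/11 voted 1)


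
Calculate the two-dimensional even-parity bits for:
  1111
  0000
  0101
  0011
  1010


Row parities: 00000
Column parities: 0011

Row P: 00000, Col P: 0011, Corner: 0


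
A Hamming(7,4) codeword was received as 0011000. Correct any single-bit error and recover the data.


Syndrome = 7: error at position 7

Data: 1001 (corrected bit 7)


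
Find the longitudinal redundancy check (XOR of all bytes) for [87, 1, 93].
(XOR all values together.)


XOR chain: 87 ^ 1 ^ 93 = 11

11


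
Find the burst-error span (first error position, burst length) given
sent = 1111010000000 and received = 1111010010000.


XOR: 0000000010000

Burst at position 8, length 1


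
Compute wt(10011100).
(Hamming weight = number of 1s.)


Counting 1s in 10011100

4


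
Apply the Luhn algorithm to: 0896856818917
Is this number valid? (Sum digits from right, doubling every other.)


Luhn sum = 67
67 mod 10 = 7

Invalid (Luhn sum mod 10 = 7)


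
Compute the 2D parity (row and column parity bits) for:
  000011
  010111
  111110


Row parities: 001
Column parities: 101010

Row P: 001, Col P: 101010, Corner: 1


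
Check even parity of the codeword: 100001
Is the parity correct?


Number of 1s: 2

Yes, parity is correct (2 ones)


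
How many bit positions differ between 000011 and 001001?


XOR: 001010
Count of 1s: 2

2


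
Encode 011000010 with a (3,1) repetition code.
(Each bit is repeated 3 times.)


Each bit -> 3 copies

000111111000000000000111000


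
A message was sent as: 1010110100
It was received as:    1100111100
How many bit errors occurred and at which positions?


XOR: 0110001000

3 error(s) at position(s): 1, 2, 6


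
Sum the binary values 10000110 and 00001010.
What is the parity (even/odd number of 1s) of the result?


10000110 = 134
00001010 = 10
Sum = 144 = 10010000
1s count = 2

even parity (2 ones in 10010000)


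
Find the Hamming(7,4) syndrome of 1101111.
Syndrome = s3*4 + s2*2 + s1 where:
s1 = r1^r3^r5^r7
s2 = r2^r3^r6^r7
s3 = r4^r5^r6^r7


s1=1, s2=1, s3=0

Syndrome = 3 (error at position 3)


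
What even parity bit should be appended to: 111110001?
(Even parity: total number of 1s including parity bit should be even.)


Number of 1s in data: 6
Parity bit: 0

0


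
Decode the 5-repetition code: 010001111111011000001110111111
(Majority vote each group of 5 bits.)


Groups: 01000, 11111, 11011, 00000, 11101, 11111
Majority votes: 011011

011011


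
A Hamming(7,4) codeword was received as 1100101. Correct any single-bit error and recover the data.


Syndrome = 1: error at position 1

Data: 0101 (corrected bit 1)


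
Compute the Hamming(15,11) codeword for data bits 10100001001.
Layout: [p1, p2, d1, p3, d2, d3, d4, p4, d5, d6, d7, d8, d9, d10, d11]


Parity bits: p1=0, p2=1, p3=1, p4=0

011101000001001


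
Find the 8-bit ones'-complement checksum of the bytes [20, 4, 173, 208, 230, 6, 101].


Sum = 742 mod 256 = 230
Complement = 25

25


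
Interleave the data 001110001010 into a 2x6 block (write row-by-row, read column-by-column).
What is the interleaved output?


Matrix:
  001110
  001010
Read columns: 000011101100

000011101100


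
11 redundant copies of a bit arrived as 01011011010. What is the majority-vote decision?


Ones: 6 out of 11
Threshold: 6

1 (6/11 voted 1)


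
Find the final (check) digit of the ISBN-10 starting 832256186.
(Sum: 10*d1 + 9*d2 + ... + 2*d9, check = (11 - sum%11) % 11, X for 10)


Weighted sum: 237
237 mod 11 = 6

Check digit: 5


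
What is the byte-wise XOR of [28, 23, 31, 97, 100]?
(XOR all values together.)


XOR chain: 28 ^ 23 ^ 31 ^ 97 ^ 100 = 17

17


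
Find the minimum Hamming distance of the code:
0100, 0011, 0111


Comparing all pairs, minimum distance: 1
Can detect 0 errors, correct 0 errors

1


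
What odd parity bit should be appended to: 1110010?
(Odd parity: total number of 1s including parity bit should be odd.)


Number of 1s in data: 4
Parity bit: 1

1


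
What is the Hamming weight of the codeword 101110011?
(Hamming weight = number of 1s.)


Counting 1s in 101110011

6


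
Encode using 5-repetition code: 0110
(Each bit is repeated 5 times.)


Each bit -> 5 copies

00000111111111100000


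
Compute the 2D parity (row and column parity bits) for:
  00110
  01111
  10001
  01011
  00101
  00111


Row parities: 000101
Column parities: 10001

Row P: 000101, Col P: 10001, Corner: 0


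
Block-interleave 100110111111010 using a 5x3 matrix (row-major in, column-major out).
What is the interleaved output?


Matrix:
  100
  110
  111
  111
  010
Read columns: 111100111100110

111100111100110


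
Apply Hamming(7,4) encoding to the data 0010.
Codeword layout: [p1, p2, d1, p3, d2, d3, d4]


Parity bits: p1=0, p2=1, p3=1

0101010


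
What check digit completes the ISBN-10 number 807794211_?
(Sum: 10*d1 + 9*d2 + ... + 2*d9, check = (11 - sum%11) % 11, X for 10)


Weighted sum: 272
272 mod 11 = 8

Check digit: 3


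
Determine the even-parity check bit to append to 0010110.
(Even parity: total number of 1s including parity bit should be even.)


Number of 1s in data: 3
Parity bit: 1

1


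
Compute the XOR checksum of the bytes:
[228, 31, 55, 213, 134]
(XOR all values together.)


XOR chain: 228 ^ 31 ^ 55 ^ 213 ^ 134 = 159

159


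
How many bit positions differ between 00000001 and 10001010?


XOR: 10001011
Count of 1s: 4

4


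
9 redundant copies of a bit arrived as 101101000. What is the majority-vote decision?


Ones: 4 out of 9
Threshold: 5

0 (4/9 voted 1)


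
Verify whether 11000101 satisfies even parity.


Number of 1s: 4

Yes, parity is correct (4 ones)


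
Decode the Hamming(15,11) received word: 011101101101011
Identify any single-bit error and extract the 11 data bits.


Syndrome = 10: error at position 10

Data: 10111001011 (corrected bit 10)


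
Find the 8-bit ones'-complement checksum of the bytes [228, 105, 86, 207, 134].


Sum = 760 mod 256 = 248
Complement = 7

7


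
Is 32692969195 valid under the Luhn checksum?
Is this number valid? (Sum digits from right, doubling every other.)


Luhn sum = 63
63 mod 10 = 3

Invalid (Luhn sum mod 10 = 3)


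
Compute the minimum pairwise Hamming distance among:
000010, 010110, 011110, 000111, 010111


Comparing all pairs, minimum distance: 1
Can detect 0 errors, correct 0 errors

1


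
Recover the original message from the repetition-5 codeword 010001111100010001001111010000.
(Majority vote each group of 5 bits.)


Groups: 01000, 11111, 00010, 00100, 11110, 10000
Majority votes: 010010

010010


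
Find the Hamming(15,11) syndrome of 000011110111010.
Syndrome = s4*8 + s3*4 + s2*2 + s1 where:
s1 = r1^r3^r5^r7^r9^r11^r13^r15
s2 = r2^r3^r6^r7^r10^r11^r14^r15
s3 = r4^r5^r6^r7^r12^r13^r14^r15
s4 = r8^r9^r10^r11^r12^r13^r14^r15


s1=1, s2=1, s3=1, s4=1

Syndrome = 15 (error at position 15)


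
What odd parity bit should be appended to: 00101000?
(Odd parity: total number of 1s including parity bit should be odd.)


Number of 1s in data: 2
Parity bit: 1

1


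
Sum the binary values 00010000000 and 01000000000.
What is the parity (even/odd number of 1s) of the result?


00010000000 = 128
01000000000 = 512
Sum = 640 = 1010000000
1s count = 2

even parity (2 ones in 1010000000)


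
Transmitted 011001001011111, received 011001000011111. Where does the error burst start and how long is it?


XOR: 000000001000000

Burst at position 8, length 1


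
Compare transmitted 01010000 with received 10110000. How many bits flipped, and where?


XOR: 11100000

3 error(s) at position(s): 0, 1, 2


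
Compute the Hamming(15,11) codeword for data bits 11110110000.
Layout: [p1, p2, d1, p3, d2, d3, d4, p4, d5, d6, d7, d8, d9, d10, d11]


Parity bits: p1=0, p2=1, p3=1, p4=0

011111100110000


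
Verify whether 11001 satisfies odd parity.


Number of 1s: 3

Yes, parity is correct (3 ones)


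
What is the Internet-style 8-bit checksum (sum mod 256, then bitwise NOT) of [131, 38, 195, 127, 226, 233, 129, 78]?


Sum = 1157 mod 256 = 133
Complement = 122

122


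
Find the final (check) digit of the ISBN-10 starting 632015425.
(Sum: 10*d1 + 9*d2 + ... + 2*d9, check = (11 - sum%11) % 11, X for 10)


Weighted sum: 166
166 mod 11 = 1

Check digit: X


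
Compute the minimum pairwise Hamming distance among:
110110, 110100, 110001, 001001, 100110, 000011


Comparing all pairs, minimum distance: 1
Can detect 0 errors, correct 0 errors

1


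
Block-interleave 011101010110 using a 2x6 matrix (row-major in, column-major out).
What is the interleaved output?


Matrix:
  011101
  010110
Read columns: 001110110110

001110110110


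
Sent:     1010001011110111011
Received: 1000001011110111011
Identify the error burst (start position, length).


XOR: 0010000000000000000

Burst at position 2, length 1


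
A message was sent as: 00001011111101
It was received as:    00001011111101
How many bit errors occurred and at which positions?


XOR: 00000000000000

0 errors (received matches sent)


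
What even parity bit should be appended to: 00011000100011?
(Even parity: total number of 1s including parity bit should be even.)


Number of 1s in data: 5
Parity bit: 1

1


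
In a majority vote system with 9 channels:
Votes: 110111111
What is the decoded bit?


Ones: 8 out of 9
Threshold: 5

1 (8/9 voted 1)


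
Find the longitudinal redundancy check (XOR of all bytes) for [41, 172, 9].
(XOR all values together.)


XOR chain: 41 ^ 172 ^ 9 = 140

140


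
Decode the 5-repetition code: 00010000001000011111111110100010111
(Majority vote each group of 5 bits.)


Groups: 00010, 00000, 10000, 11111, 11111, 01000, 10111
Majority votes: 0001101

0001101


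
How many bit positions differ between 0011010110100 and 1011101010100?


XOR: 1000111100000
Count of 1s: 5

5


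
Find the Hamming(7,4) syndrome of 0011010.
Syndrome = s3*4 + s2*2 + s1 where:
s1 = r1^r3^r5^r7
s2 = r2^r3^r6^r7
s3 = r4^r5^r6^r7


s1=1, s2=0, s3=0

Syndrome = 1 (error at position 1)


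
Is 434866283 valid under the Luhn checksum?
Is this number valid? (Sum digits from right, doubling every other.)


Luhn sum = 42
42 mod 10 = 2

Invalid (Luhn sum mod 10 = 2)


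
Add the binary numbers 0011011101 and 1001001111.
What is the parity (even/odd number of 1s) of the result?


0011011101 = 221
1001001111 = 591
Sum = 812 = 1100101100
1s count = 5

odd parity (5 ones in 1100101100)


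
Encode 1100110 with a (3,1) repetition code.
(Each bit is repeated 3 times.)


Each bit -> 3 copies

111111000000111111000


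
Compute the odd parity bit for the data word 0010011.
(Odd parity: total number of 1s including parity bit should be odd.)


Number of 1s in data: 3
Parity bit: 0

0


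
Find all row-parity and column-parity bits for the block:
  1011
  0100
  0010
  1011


Row parities: 1111
Column parities: 0110

Row P: 1111, Col P: 0110, Corner: 0


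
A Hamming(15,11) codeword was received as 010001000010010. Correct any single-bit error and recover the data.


Syndrome = 1: error at position 1

Data: 00100010010 (corrected bit 1)


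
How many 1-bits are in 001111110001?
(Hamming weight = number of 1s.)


Counting 1s in 001111110001

7


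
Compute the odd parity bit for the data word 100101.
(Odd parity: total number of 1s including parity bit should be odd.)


Number of 1s in data: 3
Parity bit: 0

0


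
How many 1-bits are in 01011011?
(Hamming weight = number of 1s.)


Counting 1s in 01011011

5


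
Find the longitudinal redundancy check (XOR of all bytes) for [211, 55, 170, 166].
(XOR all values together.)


XOR chain: 211 ^ 55 ^ 170 ^ 166 = 232

232


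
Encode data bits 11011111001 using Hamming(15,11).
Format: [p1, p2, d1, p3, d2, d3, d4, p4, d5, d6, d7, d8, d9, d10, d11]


Parity bits: p1=0, p2=1, p3=0, p4=1

011010111111001


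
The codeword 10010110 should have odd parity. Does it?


Number of 1s: 4

No, parity error (4 ones)


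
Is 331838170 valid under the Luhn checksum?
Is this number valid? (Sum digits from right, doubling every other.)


Luhn sum = 33
33 mod 10 = 3

Invalid (Luhn sum mod 10 = 3)


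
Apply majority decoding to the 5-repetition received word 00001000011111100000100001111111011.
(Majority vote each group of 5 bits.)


Groups: 00001, 00001, 11111, 00000, 10000, 11111, 11011
Majority votes: 0010011

0010011


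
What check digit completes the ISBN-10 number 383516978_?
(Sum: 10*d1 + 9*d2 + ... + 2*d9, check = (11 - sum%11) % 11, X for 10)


Weighted sum: 270
270 mod 11 = 6

Check digit: 5


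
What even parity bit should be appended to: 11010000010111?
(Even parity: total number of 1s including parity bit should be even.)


Number of 1s in data: 7
Parity bit: 1

1


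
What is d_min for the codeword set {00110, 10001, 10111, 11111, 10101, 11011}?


Comparing all pairs, minimum distance: 1
Can detect 0 errors, correct 0 errors

1


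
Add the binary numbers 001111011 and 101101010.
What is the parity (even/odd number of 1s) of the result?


001111011 = 123
101101010 = 362
Sum = 485 = 111100101
1s count = 6

even parity (6 ones in 111100101)


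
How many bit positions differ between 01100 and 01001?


XOR: 00101
Count of 1s: 2

2


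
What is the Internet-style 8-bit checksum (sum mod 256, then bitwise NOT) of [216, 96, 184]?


Sum = 496 mod 256 = 240
Complement = 15

15


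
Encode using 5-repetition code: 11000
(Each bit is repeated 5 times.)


Each bit -> 5 copies

1111111111000000000000000


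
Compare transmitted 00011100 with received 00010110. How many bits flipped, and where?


XOR: 00001010

2 error(s) at position(s): 4, 6


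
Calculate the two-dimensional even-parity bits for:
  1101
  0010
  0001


Row parities: 111
Column parities: 1110

Row P: 111, Col P: 1110, Corner: 1


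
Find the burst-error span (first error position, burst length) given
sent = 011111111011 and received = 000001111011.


XOR: 011110000000

Burst at position 1, length 4


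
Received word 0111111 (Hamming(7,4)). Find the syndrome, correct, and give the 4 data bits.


Syndrome = 1: error at position 1

Data: 1111 (corrected bit 1)


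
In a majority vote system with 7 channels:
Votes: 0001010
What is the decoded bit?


Ones: 2 out of 7
Threshold: 4

0 (2/7 voted 1)


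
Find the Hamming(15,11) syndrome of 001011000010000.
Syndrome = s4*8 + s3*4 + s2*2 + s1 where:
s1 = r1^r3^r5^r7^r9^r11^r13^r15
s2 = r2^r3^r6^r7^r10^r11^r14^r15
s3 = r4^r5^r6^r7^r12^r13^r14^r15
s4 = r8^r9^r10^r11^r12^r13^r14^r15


s1=1, s2=1, s3=0, s4=1

Syndrome = 11 (error at position 11)


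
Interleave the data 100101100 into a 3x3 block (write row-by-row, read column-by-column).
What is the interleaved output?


Matrix:
  100
  101
  100
Read columns: 111000010

111000010


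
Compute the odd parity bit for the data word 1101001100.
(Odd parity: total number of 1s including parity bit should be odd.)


Number of 1s in data: 5
Parity bit: 0

0


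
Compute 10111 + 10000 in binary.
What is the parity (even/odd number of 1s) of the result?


10111 = 23
10000 = 16
Sum = 39 = 100111
1s count = 4

even parity (4 ones in 100111)


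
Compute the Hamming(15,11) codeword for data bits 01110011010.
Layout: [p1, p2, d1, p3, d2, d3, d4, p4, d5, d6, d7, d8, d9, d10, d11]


Parity bits: p1=1, p2=0, p3=1, p4=1

100111110011010


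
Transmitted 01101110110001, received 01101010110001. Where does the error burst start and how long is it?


XOR: 00000100000000

Burst at position 5, length 1


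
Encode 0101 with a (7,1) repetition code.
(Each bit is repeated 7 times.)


Each bit -> 7 copies

0000000111111100000001111111


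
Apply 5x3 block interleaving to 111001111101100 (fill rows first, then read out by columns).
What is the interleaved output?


Matrix:
  111
  001
  111
  101
  100
Read columns: 101111010011110

101111010011110


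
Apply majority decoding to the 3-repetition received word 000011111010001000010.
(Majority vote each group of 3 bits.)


Groups: 000, 011, 111, 010, 001, 000, 010
Majority votes: 0110000

0110000


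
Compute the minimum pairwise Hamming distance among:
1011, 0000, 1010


Comparing all pairs, minimum distance: 1
Can detect 0 errors, correct 0 errors

1


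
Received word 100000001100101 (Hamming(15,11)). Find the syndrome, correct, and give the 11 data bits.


Syndrome = 0: no error detected

Data: 00001100101 (no errors)


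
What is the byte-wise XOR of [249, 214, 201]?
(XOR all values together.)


XOR chain: 249 ^ 214 ^ 201 = 230

230


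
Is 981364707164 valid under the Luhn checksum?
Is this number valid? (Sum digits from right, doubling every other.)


Luhn sum = 47
47 mod 10 = 7

Invalid (Luhn sum mod 10 = 7)


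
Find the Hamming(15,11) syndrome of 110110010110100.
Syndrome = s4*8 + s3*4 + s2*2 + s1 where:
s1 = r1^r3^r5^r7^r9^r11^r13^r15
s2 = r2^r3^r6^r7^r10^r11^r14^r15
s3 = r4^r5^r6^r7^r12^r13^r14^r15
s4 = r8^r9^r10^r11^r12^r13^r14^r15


s1=0, s2=1, s3=1, s4=0

Syndrome = 6 (error at position 6)


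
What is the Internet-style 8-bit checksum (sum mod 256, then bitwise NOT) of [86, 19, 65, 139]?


Sum = 309 mod 256 = 53
Complement = 202

202


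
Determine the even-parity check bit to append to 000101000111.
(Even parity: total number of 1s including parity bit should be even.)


Number of 1s in data: 5
Parity bit: 1

1


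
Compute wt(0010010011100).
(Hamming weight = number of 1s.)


Counting 1s in 0010010011100

5


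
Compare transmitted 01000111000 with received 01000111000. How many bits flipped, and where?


XOR: 00000000000

0 errors (received matches sent)


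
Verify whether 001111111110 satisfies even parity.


Number of 1s: 9

No, parity error (9 ones)


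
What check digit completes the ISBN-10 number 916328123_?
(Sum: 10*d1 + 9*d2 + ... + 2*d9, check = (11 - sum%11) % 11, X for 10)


Weighted sum: 236
236 mod 11 = 5

Check digit: 6


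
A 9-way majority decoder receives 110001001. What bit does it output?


Ones: 4 out of 9
Threshold: 5

0 (4/9 voted 1)


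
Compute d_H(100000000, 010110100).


XOR: 110110100
Count of 1s: 5

5


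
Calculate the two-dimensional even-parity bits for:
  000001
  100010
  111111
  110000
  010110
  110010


Row parities: 100011
Column parities: 001000

Row P: 100011, Col P: 001000, Corner: 1


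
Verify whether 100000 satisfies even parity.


Number of 1s: 1

No, parity error (1 ones)


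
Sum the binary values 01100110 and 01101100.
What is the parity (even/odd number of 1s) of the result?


01100110 = 102
01101100 = 108
Sum = 210 = 11010010
1s count = 4

even parity (4 ones in 11010010)


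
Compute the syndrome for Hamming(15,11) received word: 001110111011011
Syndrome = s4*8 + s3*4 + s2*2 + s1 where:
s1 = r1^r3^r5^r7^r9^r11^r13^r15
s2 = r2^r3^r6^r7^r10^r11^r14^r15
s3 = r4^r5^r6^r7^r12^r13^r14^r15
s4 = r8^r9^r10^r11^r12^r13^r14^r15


s1=0, s2=1, s3=0, s4=0

Syndrome = 2 (error at position 2)


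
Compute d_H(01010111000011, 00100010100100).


XOR: 01110101100111
Count of 1s: 9

9


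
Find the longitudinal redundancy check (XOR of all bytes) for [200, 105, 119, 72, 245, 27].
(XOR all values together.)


XOR chain: 200 ^ 105 ^ 119 ^ 72 ^ 245 ^ 27 = 112

112


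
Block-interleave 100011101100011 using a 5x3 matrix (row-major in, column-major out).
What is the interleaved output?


Matrix:
  100
  011
  101
  100
  011
Read columns: 101100100101101

101100100101101


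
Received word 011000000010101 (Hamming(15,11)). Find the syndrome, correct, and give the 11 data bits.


Syndrome = 8: error at position 8

Data: 10000010101 (corrected bit 8)


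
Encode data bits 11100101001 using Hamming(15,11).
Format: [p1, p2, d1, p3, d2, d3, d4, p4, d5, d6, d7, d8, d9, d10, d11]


Parity bits: p1=1, p2=0, p3=0, p4=1

101011010101001


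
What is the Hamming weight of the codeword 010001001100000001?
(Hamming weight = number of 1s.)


Counting 1s in 010001001100000001

5


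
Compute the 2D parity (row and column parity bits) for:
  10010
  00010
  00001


Row parities: 011
Column parities: 10001

Row P: 011, Col P: 10001, Corner: 0


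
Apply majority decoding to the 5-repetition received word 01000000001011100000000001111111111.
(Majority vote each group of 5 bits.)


Groups: 01000, 00000, 10111, 00000, 00000, 11111, 11111
Majority votes: 0010011

0010011


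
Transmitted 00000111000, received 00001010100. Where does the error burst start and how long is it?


XOR: 00001101100

Burst at position 4, length 5


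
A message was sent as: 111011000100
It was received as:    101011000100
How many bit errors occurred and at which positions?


XOR: 010000000000

1 error(s) at position(s): 1


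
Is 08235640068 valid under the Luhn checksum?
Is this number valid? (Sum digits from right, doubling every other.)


Luhn sum = 38
38 mod 10 = 8

Invalid (Luhn sum mod 10 = 8)


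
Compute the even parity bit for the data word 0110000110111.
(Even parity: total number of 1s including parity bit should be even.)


Number of 1s in data: 7
Parity bit: 1

1


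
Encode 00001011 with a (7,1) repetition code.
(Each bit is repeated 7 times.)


Each bit -> 7 copies

00000000000000000000000000001111111000000011111111111111


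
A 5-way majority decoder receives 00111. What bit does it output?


Ones: 3 out of 5
Threshold: 3

1 (3/5 voted 1)


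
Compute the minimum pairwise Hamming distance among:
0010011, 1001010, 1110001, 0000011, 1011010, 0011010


Comparing all pairs, minimum distance: 1
Can detect 0 errors, correct 0 errors

1


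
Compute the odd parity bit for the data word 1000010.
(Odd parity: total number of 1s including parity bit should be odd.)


Number of 1s in data: 2
Parity bit: 1

1


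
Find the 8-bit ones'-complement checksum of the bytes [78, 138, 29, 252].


Sum = 497 mod 256 = 241
Complement = 14

14


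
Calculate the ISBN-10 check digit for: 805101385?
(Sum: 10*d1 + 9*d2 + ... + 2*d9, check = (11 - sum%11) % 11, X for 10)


Weighted sum: 178
178 mod 11 = 2

Check digit: 9


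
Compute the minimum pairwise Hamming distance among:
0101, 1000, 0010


Comparing all pairs, minimum distance: 2
Can detect 1 errors, correct 0 errors

2


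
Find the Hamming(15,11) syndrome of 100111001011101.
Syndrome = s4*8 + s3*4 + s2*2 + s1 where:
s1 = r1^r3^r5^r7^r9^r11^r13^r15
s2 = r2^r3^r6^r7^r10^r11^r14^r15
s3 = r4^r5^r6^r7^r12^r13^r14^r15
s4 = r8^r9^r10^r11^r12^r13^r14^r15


s1=0, s2=1, s3=0, s4=1

Syndrome = 10 (error at position 10)


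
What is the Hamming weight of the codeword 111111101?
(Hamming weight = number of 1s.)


Counting 1s in 111111101

8


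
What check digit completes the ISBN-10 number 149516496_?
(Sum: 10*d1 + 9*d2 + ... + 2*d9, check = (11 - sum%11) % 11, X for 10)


Weighted sum: 244
244 mod 11 = 2

Check digit: 9


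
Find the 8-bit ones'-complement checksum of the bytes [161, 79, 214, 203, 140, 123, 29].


Sum = 949 mod 256 = 181
Complement = 74

74


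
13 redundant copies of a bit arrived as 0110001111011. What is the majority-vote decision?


Ones: 8 out of 13
Threshold: 7

1 (8/13 voted 1)


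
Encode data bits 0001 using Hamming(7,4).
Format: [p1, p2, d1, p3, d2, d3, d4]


Parity bits: p1=1, p2=1, p3=1

1101001


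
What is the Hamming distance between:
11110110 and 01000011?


XOR: 10110101
Count of 1s: 5

5


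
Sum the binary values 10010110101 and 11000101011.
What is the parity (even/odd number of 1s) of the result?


10010110101 = 1205
11000101011 = 1579
Sum = 2784 = 101011100000
1s count = 5

odd parity (5 ones in 101011100000)


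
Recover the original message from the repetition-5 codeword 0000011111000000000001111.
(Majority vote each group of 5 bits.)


Groups: 00000, 11111, 00000, 00000, 01111
Majority votes: 01001

01001


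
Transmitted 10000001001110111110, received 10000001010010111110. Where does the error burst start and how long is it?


XOR: 00000000011100000000

Burst at position 9, length 3


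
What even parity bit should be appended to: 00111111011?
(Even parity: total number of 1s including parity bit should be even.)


Number of 1s in data: 8
Parity bit: 0

0


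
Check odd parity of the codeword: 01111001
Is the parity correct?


Number of 1s: 5

Yes, parity is correct (5 ones)


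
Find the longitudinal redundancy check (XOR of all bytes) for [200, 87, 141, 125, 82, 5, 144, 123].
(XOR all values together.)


XOR chain: 200 ^ 87 ^ 141 ^ 125 ^ 82 ^ 5 ^ 144 ^ 123 = 211

211


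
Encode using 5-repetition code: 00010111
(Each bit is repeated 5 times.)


Each bit -> 5 copies

0000000000000001111100000111111111111111


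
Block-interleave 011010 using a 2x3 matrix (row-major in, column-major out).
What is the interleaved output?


Matrix:
  011
  010
Read columns: 001110

001110


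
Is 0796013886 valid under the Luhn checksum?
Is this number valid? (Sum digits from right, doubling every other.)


Luhn sum = 50
50 mod 10 = 0

Valid (Luhn sum mod 10 = 0)


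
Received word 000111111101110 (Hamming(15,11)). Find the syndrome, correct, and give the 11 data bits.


Syndrome = 4: error at position 4

Data: 01111101110 (corrected bit 4)


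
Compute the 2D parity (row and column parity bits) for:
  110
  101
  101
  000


Row parities: 0000
Column parities: 110

Row P: 0000, Col P: 110, Corner: 0


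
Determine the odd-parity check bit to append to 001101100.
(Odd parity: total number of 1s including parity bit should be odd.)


Number of 1s in data: 4
Parity bit: 1

1


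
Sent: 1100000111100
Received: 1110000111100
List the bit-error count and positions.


XOR: 0010000000000

1 error(s) at position(s): 2


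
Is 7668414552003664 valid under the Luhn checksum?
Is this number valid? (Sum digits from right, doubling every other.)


Luhn sum = 66
66 mod 10 = 6

Invalid (Luhn sum mod 10 = 6)


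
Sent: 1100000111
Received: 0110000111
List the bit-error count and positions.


XOR: 1010000000

2 error(s) at position(s): 0, 2


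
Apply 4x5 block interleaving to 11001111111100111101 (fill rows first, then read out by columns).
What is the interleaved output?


Matrix:
  11001
  11111
  11001
  11101
Read columns: 11111111010101001111

11111111010101001111


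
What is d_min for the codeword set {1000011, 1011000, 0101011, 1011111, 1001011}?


Comparing all pairs, minimum distance: 1
Can detect 0 errors, correct 0 errors

1


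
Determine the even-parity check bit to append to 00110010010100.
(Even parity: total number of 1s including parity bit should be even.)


Number of 1s in data: 5
Parity bit: 1

1


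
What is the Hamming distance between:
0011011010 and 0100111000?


XOR: 0111100010
Count of 1s: 5

5


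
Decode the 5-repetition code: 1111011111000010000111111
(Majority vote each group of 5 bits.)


Groups: 11110, 11111, 00001, 00001, 11111
Majority votes: 11001

11001


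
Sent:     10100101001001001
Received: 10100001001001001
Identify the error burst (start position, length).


XOR: 00000100000000000

Burst at position 5, length 1


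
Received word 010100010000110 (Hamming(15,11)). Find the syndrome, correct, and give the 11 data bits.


Syndrome = 13: error at position 13

Data: 00000000010 (corrected bit 13)


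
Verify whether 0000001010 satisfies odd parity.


Number of 1s: 2

No, parity error (2 ones)


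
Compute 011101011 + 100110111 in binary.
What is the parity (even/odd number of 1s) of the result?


011101011 = 235
100110111 = 311
Sum = 546 = 1000100010
1s count = 3

odd parity (3 ones in 1000100010)


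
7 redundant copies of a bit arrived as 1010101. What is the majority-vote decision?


Ones: 4 out of 7
Threshold: 4

1 (4/7 voted 1)


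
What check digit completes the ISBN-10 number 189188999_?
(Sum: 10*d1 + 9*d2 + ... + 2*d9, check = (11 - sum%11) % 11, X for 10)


Weighted sum: 330
330 mod 11 = 0

Check digit: 0


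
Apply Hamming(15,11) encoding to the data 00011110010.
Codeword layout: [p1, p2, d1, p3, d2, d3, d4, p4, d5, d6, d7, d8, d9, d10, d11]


Parity bits: p1=1, p2=0, p3=0, p4=0

100000101110010


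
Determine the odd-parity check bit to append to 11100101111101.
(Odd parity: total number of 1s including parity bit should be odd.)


Number of 1s in data: 10
Parity bit: 1

1


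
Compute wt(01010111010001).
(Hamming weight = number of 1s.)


Counting 1s in 01010111010001

7


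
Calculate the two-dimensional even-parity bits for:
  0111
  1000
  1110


Row parities: 111
Column parities: 0001

Row P: 111, Col P: 0001, Corner: 1


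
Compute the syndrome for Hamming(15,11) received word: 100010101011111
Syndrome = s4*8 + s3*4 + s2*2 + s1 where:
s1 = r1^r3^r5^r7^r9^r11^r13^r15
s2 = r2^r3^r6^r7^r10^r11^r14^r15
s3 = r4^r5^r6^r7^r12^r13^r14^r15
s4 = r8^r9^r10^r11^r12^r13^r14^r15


s1=1, s2=0, s3=0, s4=0

Syndrome = 1 (error at position 1)


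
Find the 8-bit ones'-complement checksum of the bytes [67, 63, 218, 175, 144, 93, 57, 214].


Sum = 1031 mod 256 = 7
Complement = 248

248


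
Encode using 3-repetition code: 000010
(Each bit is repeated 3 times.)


Each bit -> 3 copies

000000000000111000


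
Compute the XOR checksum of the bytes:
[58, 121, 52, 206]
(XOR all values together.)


XOR chain: 58 ^ 121 ^ 52 ^ 206 = 185

185


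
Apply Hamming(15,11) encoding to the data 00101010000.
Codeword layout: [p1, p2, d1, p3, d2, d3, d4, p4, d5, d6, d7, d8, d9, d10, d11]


Parity bits: p1=0, p2=0, p3=1, p4=0

000101001010000


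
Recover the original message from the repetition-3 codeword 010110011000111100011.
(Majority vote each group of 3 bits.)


Groups: 010, 110, 011, 000, 111, 100, 011
Majority votes: 0110101

0110101


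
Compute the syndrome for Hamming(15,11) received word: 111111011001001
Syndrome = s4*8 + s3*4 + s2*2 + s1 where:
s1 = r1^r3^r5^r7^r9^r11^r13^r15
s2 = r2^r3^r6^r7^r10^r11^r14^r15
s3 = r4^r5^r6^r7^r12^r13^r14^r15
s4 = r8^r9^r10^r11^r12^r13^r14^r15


s1=1, s2=0, s3=1, s4=0

Syndrome = 5 (error at position 5)


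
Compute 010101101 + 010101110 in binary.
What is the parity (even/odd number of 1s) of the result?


010101101 = 173
010101110 = 174
Sum = 347 = 101011011
1s count = 6

even parity (6 ones in 101011011)


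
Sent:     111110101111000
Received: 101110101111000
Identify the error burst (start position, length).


XOR: 010000000000000

Burst at position 1, length 1


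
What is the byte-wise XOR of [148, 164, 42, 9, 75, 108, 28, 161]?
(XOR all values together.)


XOR chain: 148 ^ 164 ^ 42 ^ 9 ^ 75 ^ 108 ^ 28 ^ 161 = 137

137


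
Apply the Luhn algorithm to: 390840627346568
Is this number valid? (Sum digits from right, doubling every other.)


Luhn sum = 69
69 mod 10 = 9

Invalid (Luhn sum mod 10 = 9)


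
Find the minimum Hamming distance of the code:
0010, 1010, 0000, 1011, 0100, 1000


Comparing all pairs, minimum distance: 1
Can detect 0 errors, correct 0 errors

1


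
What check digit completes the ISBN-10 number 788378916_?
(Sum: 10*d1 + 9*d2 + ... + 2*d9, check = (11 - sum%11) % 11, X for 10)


Weighted sum: 360
360 mod 11 = 8

Check digit: 3


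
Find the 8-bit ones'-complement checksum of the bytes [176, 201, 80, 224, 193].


Sum = 874 mod 256 = 106
Complement = 149

149


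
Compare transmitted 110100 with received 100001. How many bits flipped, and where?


XOR: 010101

3 error(s) at position(s): 1, 3, 5


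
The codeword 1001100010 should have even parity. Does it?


Number of 1s: 4

Yes, parity is correct (4 ones)


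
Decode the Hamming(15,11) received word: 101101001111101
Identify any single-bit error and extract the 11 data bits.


Syndrome = 6: error at position 6

Data: 10001111101 (corrected bit 6)


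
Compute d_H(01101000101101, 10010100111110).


XOR: 11111100010011
Count of 1s: 9

9


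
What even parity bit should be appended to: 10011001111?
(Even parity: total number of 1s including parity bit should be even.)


Number of 1s in data: 7
Parity bit: 1

1


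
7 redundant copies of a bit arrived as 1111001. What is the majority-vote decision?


Ones: 5 out of 7
Threshold: 4

1 (5/7 voted 1)


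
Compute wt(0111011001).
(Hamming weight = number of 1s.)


Counting 1s in 0111011001

6


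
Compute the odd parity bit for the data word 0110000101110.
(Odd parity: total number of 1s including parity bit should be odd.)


Number of 1s in data: 6
Parity bit: 1

1


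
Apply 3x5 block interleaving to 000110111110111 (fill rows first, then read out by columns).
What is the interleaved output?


Matrix:
  00011
  01111
  10111
Read columns: 001010011111111

001010011111111


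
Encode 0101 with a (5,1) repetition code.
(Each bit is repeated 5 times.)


Each bit -> 5 copies

00000111110000011111


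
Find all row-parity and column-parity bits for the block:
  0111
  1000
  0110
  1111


Row parities: 1100
Column parities: 0110

Row P: 1100, Col P: 0110, Corner: 0


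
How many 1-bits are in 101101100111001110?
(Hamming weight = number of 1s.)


Counting 1s in 101101100111001110

11


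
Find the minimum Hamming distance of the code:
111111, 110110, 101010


Comparing all pairs, minimum distance: 2
Can detect 1 errors, correct 0 errors

2


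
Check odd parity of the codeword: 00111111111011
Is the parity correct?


Number of 1s: 11

Yes, parity is correct (11 ones)


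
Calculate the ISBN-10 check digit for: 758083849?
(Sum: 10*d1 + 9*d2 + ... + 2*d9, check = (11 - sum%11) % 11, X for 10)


Weighted sum: 304
304 mod 11 = 7

Check digit: 4


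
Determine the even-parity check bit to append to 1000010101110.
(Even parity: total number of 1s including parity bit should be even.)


Number of 1s in data: 6
Parity bit: 0

0


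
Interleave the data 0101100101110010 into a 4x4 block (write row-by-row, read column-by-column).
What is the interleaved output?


Matrix:
  0101
  1001
  0111
  0010
Read columns: 0100101000111110

0100101000111110


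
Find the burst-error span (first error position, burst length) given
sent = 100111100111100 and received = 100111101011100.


XOR: 000000001100000

Burst at position 8, length 2


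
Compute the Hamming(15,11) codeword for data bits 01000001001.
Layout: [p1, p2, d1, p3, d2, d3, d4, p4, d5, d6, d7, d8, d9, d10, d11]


Parity bits: p1=0, p2=1, p3=1, p4=0

010110000001001
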